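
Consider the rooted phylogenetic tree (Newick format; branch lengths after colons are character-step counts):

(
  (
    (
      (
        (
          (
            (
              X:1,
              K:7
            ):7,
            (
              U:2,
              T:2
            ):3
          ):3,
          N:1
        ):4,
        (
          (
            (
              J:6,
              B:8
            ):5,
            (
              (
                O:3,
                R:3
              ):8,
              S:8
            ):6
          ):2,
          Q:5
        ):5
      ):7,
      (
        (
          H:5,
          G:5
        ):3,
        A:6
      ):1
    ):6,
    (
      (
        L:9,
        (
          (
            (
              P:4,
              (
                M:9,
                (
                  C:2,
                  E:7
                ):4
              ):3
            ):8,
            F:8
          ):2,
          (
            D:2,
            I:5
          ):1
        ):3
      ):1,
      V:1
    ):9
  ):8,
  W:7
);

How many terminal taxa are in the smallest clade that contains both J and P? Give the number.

The MRCA of J and P is the node subtending ((((((X,K),(U,T)),N),(((J,B),((O,R),S)),Q)),((H,G),A)),((L,(((P,(M,(C,E))),F),(D,I))),V)).
That clade contains 23 terminal taxa: A, B, C, D, E, F, G, H, I, J, K, L, M, N, O, P, Q, R, S, T, U, V, X.

23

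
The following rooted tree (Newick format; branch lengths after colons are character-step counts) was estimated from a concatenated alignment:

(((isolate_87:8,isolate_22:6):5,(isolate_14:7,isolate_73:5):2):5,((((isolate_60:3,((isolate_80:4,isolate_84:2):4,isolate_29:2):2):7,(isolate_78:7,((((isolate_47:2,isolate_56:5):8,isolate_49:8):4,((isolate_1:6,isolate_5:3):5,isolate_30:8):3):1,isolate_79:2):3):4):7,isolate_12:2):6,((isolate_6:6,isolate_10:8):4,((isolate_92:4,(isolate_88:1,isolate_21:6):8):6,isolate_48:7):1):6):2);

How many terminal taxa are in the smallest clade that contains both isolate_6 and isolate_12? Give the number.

19

The MRCA of isolate_6 and isolate_12 is the node subtending ((((isolate_60,((isolate_80,isolate_84),isolate_29)),(isolate_78,((((isolate_47,isolate_56),isolate_49),((isolate_1,isolate_5),isolate_30)),isolate_79))),isolate_12),((isolate_6,isolate_10),((isolate_92,(isolate_88,isolate_21)),isolate_48))).
That clade contains 19 terminal taxa: isolate_1, isolate_10, isolate_12, isolate_21, isolate_29, isolate_30, isolate_47, isolate_48, isolate_49, isolate_5, isolate_56, isolate_6, isolate_60, isolate_78, isolate_79, isolate_80, isolate_84, isolate_88, isolate_92.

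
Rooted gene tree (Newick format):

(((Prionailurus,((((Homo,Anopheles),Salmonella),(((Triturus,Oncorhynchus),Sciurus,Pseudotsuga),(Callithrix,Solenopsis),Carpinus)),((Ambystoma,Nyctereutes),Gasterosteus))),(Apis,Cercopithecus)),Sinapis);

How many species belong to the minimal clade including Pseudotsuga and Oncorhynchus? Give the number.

4

The MRCA of Pseudotsuga and Oncorhynchus is the node subtending ((Triturus,Oncorhynchus),Sciurus,Pseudotsuga).
That clade contains 4 terminal taxa: Oncorhynchus, Pseudotsuga, Sciurus, Triturus.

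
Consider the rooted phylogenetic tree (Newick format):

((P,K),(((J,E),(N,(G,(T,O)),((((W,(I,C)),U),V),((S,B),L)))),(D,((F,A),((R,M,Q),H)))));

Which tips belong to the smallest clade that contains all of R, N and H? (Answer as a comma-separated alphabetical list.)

A, B, C, D, E, F, G, H, I, J, L, M, N, O, Q, R, S, T, U, V, W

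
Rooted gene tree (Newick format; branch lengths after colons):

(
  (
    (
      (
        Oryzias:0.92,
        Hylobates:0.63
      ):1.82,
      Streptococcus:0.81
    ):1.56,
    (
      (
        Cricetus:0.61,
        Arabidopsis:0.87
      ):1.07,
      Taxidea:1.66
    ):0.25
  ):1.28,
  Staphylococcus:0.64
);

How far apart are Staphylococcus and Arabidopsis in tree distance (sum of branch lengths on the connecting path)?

4.11

The path runs Staphylococcus → … → MRCA → … → Arabidopsis; the MRCA is the root of the tree.
Branch lengths along that path: 0.64 + 1.28 + 0.25 + 1.07 + 0.87 = 4.11.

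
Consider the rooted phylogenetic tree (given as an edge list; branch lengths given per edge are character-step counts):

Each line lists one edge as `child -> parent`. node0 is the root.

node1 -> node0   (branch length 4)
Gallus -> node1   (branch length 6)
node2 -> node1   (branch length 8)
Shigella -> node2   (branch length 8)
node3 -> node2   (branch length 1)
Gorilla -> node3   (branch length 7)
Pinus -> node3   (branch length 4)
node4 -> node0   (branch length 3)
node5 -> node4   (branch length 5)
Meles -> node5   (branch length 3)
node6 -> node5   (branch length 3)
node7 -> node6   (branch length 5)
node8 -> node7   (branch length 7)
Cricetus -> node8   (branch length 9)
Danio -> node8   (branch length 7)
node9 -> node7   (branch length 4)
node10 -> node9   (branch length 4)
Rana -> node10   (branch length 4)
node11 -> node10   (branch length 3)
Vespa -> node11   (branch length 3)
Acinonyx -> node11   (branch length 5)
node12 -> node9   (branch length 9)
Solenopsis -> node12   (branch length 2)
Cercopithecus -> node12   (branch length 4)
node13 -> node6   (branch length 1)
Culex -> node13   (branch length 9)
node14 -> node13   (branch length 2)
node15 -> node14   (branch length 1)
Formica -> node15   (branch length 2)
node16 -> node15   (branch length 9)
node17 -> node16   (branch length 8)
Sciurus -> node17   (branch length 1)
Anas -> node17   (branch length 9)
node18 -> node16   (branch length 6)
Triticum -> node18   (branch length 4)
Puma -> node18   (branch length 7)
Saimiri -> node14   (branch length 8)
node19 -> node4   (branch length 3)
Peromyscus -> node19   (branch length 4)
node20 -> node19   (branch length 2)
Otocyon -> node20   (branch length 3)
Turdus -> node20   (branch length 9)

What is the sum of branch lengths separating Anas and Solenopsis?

50

The path runs Anas → … → MRCA → … → Solenopsis; the MRCA is the node subtending (((Cricetus,Danio),((Rana,(Vespa,Acinonyx)),(Solenopsis,Cercopithecus))),(Culex,((Formica,((Sciurus,Anas),(Triticum,Puma))),Saimiri))).
Branch lengths along that path: 9 + 8 + 9 + 1 + 2 + 1 + 5 + 4 + 9 + 2 = 50.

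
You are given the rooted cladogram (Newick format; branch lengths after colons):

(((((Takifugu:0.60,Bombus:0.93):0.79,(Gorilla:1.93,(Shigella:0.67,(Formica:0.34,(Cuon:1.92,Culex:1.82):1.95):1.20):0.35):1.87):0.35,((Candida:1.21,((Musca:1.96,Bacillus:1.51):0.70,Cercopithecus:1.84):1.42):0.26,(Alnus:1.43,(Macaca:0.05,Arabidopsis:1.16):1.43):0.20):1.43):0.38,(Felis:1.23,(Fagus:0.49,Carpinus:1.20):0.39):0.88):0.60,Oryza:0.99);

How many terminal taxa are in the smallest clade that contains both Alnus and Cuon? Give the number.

14

The MRCA of Alnus and Cuon is the node subtending (((Takifugu,Bombus),(Gorilla,(Shigella,(Formica,(Cuon,Culex))))),((Candida,((Musca,Bacillus),Cercopithecus)),(Alnus,(Macaca,Arabidopsis)))).
That clade contains 14 terminal taxa: Alnus, Arabidopsis, Bacillus, Bombus, Candida, Cercopithecus, Culex, Cuon, Formica, Gorilla, Macaca, Musca, Shigella, Takifugu.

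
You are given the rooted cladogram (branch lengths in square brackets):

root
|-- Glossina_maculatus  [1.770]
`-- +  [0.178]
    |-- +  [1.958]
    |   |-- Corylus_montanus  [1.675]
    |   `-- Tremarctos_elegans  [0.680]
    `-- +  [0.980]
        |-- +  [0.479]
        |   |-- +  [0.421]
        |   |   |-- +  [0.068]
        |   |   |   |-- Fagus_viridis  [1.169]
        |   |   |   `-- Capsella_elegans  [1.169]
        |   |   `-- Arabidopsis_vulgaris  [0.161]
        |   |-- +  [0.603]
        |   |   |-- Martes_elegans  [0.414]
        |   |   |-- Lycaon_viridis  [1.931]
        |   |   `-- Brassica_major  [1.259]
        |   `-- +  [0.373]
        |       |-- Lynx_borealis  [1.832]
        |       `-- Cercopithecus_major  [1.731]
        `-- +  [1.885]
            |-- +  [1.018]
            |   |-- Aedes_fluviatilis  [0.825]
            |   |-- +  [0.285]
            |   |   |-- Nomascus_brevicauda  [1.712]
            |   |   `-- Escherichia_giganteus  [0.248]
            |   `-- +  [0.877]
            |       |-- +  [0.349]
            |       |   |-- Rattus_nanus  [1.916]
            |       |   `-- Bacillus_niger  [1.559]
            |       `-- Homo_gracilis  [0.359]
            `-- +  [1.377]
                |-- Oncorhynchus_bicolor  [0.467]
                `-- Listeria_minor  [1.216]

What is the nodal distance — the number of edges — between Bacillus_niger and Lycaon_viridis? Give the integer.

8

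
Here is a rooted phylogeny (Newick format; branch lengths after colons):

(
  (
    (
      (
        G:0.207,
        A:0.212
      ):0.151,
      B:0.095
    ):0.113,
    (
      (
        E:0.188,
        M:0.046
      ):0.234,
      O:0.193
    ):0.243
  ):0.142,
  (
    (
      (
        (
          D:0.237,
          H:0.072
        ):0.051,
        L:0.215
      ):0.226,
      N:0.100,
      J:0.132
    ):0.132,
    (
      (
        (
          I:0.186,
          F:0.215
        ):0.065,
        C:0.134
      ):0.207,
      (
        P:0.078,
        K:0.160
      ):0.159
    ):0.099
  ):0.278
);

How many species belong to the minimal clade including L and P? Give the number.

10

The MRCA of L and P is the node subtending ((((D,H),L),N,J),(((I,F),C),(P,K))).
That clade contains 10 terminal taxa: C, D, F, H, I, J, K, L, N, P.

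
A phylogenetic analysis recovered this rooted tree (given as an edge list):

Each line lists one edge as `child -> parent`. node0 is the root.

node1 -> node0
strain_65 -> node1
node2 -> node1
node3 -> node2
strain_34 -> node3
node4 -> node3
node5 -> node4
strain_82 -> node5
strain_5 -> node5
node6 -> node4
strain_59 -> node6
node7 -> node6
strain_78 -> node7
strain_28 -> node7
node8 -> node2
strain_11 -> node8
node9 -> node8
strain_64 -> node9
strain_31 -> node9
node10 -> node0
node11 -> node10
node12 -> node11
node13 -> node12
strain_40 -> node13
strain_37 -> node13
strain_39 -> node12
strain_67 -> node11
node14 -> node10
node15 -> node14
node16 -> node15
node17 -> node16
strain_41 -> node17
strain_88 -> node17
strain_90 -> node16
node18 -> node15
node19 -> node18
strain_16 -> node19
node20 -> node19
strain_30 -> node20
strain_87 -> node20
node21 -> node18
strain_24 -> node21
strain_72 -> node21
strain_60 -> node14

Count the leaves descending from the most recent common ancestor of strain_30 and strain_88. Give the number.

8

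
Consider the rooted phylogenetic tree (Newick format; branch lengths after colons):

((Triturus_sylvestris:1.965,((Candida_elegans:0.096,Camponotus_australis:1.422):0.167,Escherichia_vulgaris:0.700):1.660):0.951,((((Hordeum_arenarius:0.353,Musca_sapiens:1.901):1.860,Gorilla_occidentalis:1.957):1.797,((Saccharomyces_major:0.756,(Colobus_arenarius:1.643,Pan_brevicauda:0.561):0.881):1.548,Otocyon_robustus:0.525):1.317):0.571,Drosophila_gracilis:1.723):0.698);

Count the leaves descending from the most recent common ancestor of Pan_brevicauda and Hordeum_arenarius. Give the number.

The MRCA of Pan_brevicauda and Hordeum_arenarius is the node subtending (((Hordeum_arenarius,Musca_sapiens),Gorilla_occidentalis),((Saccharomyces_major,(Colobus_arenarius,Pan_brevicauda)),Otocyon_robustus)).
That clade contains 7 terminal taxa: Colobus_arenarius, Gorilla_occidentalis, Hordeum_arenarius, Musca_sapiens, Otocyon_robustus, Pan_brevicauda, Saccharomyces_major.

7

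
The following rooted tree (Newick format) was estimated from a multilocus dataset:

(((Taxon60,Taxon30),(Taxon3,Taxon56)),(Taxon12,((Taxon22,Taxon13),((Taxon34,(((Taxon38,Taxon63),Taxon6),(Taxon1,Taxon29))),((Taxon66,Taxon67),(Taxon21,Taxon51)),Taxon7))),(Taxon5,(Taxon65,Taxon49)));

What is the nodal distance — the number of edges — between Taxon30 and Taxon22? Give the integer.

7

The MRCA of Taxon30 and Taxon22 is the root of the tree.
From Taxon30 up to that node: 3 branches. From Taxon22 up to the same node: 4 branches. Total: 3 + 4 = 7.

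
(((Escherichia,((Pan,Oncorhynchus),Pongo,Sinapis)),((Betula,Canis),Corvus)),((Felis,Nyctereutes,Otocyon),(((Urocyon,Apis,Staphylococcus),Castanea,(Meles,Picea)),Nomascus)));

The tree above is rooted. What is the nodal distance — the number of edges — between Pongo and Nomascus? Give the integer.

7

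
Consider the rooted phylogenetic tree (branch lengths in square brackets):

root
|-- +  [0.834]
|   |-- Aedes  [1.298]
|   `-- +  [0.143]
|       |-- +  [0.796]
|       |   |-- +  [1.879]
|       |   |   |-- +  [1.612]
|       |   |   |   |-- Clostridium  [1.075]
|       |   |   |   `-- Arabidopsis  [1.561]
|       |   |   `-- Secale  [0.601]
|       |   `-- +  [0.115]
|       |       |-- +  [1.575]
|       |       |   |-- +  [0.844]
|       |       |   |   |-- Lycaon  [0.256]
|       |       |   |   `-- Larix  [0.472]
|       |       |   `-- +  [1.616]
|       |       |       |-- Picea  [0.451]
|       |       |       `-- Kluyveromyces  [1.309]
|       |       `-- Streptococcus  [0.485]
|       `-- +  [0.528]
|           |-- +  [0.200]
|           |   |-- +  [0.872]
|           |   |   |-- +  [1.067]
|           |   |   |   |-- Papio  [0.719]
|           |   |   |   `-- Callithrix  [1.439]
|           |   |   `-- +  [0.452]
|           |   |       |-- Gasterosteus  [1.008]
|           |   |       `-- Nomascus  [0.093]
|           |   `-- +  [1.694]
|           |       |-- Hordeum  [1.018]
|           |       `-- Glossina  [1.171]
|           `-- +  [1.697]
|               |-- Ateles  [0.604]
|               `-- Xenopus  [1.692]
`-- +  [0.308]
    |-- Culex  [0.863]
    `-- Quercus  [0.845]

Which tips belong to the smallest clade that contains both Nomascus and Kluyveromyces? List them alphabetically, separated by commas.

Tracing Nomascus: it sits inside (Gasterosteus,Nomascus).
Tracing Kluyveromyces: it sits inside (Picea,Kluyveromyces).
The smallest clade enclosing both is ((((Clostridium,Arabidopsis),Secale),(((Lycaon,Larix),(Picea,Kluyveromyces)),Streptococcus)),((((Papio,Callithrix),(Gasterosteus,Nomascus)),(Hordeum,Glossina)),(Ateles,Xenopus))); the answer is its 16 terminal taxa in alphabetical order.

Arabidopsis, Ateles, Callithrix, Clostridium, Gasterosteus, Glossina, Hordeum, Kluyveromyces, Larix, Lycaon, Nomascus, Papio, Picea, Secale, Streptococcus, Xenopus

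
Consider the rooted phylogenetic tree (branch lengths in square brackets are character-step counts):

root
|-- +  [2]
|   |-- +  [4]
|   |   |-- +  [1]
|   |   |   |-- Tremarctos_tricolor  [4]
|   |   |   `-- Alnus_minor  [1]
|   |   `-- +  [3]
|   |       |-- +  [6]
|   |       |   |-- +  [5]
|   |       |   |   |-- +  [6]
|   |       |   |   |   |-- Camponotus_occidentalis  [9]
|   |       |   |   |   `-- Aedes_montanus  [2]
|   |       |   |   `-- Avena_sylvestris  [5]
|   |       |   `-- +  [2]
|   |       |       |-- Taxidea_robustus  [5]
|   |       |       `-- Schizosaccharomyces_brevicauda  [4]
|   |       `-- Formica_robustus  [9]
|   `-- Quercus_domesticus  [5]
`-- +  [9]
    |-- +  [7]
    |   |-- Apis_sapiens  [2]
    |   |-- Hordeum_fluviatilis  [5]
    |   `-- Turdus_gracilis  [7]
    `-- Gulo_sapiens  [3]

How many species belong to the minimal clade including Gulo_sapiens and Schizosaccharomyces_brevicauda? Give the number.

The MRCA of Gulo_sapiens and Schizosaccharomyces_brevicauda is the root, so the clade is the entire tree.
That clade contains 13 terminal taxa: Aedes_montanus, Alnus_minor, Apis_sapiens, Avena_sylvestris, Camponotus_occidentalis, Formica_robustus, Gulo_sapiens, Hordeum_fluviatilis, Quercus_domesticus, Schizosaccharomyces_brevicauda, Taxidea_robustus, Tremarctos_tricolor, Turdus_gracilis.

13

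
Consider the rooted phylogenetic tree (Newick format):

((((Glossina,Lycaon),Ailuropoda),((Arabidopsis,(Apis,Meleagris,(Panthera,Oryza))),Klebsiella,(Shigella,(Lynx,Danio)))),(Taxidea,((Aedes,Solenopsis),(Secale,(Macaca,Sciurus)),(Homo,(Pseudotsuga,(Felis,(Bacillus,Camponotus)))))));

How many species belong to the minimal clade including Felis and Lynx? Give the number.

The MRCA of Felis and Lynx is the root, so the clade is the entire tree.
That clade contains 23 terminal taxa: Aedes, Ailuropoda, Apis, Arabidopsis, Bacillus, Camponotus, Danio, Felis, Glossina, Homo, Klebsiella, Lycaon, Lynx, Macaca, Meleagris, Oryza, Panthera, Pseudotsuga, Sciurus, Secale, Shigella, Solenopsis, Taxidea.

23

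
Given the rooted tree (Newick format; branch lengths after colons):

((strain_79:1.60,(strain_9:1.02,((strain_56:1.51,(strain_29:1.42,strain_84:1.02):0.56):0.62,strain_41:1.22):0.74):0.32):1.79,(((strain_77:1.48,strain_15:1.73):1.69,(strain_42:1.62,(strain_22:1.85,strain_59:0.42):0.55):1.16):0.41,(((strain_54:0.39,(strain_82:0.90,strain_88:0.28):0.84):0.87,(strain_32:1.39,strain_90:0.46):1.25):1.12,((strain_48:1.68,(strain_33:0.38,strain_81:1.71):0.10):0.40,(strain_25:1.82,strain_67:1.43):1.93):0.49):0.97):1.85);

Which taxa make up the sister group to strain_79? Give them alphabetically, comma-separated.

strain_29, strain_41, strain_56, strain_84, strain_9

strain_79 attaches to the tree at the node subtending (strain_79,(strain_9,((strain_56,(strain_29,strain_84)),strain_41))).
The other lineage descending from that same node — the sister group — is (strain_9,((strain_56,(strain_29,strain_84)),strain_41)); its 5 tips in alphabetical order are the answer.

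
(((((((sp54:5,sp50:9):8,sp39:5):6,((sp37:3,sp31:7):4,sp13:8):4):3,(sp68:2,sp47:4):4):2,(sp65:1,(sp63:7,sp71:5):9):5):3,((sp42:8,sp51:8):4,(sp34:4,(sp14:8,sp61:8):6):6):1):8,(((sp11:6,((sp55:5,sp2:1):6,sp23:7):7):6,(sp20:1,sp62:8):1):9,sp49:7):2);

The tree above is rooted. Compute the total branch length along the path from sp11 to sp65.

The path runs sp11 → … → MRCA → … → sp65; the MRCA is the root of the tree.
Branch lengths along that path: 6 + 6 + 9 + 2 + 8 + 3 + 5 + 1 = 40.

40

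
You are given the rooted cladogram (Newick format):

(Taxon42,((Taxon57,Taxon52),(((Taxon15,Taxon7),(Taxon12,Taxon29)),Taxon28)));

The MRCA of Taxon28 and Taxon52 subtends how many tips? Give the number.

The MRCA of Taxon28 and Taxon52 is the node subtending ((Taxon57,Taxon52),(((Taxon15,Taxon7),(Taxon12,Taxon29)),Taxon28)).
That clade contains 7 terminal taxa: Taxon12, Taxon15, Taxon28, Taxon29, Taxon52, Taxon57, Taxon7.

7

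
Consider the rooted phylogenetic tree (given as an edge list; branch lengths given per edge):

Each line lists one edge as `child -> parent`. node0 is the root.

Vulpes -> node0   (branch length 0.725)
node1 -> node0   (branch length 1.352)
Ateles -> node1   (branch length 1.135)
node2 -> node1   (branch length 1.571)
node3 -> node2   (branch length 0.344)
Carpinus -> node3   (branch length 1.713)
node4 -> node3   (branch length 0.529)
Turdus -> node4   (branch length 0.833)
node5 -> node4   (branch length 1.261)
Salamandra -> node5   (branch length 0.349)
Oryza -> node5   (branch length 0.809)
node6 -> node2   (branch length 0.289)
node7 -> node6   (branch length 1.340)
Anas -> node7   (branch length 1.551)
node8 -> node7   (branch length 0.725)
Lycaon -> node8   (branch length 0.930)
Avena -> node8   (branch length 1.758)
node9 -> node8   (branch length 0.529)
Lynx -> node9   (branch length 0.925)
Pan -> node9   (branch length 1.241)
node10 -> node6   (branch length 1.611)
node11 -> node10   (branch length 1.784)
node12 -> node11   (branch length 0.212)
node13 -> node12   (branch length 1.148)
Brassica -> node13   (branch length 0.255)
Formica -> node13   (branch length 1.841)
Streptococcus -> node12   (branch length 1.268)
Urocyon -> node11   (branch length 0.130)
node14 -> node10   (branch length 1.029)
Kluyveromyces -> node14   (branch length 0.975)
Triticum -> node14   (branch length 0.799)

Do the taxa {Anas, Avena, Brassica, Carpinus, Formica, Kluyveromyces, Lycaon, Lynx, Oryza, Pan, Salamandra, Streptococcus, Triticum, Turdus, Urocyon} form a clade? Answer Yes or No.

Yes

The most recent common ancestor of these taxa subtends ((Carpinus,(Turdus,(Salamandra,Oryza))),((Anas,(Lycaon,Avena,(Lynx,Pan))),((((Brassica,Formica),Streptococcus),Urocyon),(Kluyveromyces,Triticum)))).
That clade has exactly 15 tips — every listed taxon and nothing else — so the group is monophyletic.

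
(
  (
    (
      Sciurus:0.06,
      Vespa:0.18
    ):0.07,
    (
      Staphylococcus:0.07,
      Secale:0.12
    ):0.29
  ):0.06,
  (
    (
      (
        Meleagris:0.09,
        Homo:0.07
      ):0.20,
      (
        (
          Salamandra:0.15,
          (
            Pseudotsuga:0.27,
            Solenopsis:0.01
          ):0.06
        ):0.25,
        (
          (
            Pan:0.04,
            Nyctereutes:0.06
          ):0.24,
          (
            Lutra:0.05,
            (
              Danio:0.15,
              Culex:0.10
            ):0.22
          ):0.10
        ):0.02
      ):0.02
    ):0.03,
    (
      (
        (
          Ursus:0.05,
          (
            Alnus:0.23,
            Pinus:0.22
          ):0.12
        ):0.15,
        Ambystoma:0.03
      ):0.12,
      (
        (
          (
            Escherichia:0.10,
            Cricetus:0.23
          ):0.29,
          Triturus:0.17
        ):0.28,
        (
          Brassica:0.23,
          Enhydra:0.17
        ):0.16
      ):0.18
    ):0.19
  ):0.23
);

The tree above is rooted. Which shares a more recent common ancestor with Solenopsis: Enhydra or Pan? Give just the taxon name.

The MRCA of Solenopsis and Pan subtends ((Salamandra,(Pseudotsuga,Solenopsis)),((Pan,Nyctereutes),(Lutra,(Danio,Culex)))) (8 taxa).
The MRCA of Solenopsis and Enhydra subtends (((Meleagris,Homo),((Salamandra,(Pseudotsuga,Solenopsis)),((Pan,Nyctereutes),(Lutra,(Danio,Culex))))),(((Ursus,(Alnus,Pinus)),Ambystoma),(((Escherichia,Cricetus),Triturus),(Brassica,Enhydra)))) (19 taxa).
The first is nested inside the second, so Solenopsis shares a more recent common ancestor with Pan.

Pan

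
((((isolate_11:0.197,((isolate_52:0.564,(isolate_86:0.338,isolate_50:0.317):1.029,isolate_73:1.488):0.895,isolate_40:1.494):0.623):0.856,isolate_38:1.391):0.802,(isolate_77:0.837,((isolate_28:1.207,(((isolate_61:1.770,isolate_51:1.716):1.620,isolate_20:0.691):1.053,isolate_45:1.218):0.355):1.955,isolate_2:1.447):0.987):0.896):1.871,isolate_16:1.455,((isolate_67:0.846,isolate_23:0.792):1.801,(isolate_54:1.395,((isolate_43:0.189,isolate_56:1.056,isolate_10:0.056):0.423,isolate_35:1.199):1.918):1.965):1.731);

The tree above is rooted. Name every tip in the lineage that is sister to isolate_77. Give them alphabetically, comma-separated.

isolate_77 attaches to the tree at the node subtending (isolate_77,((isolate_28,(((isolate_61,isolate_51),isolate_20),isolate_45)),isolate_2)).
The other lineage descending from that same node — the sister group — is ((isolate_28,(((isolate_61,isolate_51),isolate_20),isolate_45)),isolate_2); its 6 tips in alphabetical order are the answer.

isolate_2, isolate_20, isolate_28, isolate_45, isolate_51, isolate_61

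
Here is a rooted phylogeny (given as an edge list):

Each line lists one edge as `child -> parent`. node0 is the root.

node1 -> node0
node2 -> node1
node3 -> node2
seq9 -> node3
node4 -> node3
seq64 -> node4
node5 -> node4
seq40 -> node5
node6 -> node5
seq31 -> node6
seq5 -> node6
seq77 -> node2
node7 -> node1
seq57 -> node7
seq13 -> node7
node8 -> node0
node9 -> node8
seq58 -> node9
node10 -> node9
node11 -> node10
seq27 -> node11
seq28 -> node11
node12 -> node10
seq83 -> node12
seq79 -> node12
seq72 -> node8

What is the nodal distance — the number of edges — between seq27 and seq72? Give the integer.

The MRCA of seq27 and seq72 is the node subtending ((seq58,((seq27,seq28),(seq83,seq79))),seq72).
From seq27 up to that node: 4 branches. From seq72 up to the same node: 1 branch. Total: 4 + 1 = 5.

5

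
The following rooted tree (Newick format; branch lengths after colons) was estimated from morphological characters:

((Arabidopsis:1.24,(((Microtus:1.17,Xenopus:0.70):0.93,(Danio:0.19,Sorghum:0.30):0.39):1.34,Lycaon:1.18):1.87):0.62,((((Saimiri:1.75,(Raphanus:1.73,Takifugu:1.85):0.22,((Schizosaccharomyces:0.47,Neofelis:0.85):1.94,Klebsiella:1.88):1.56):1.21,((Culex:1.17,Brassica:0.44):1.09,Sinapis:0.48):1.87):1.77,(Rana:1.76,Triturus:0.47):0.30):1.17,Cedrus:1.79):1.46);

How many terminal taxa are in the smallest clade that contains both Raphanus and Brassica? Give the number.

The MRCA of Raphanus and Brassica is the node subtending ((Saimiri,(Raphanus,Takifugu),((Schizosaccharomyces,Neofelis),Klebsiella)),((Culex,Brassica),Sinapis)).
That clade contains 9 terminal taxa: Brassica, Culex, Klebsiella, Neofelis, Raphanus, Saimiri, Schizosaccharomyces, Sinapis, Takifugu.

9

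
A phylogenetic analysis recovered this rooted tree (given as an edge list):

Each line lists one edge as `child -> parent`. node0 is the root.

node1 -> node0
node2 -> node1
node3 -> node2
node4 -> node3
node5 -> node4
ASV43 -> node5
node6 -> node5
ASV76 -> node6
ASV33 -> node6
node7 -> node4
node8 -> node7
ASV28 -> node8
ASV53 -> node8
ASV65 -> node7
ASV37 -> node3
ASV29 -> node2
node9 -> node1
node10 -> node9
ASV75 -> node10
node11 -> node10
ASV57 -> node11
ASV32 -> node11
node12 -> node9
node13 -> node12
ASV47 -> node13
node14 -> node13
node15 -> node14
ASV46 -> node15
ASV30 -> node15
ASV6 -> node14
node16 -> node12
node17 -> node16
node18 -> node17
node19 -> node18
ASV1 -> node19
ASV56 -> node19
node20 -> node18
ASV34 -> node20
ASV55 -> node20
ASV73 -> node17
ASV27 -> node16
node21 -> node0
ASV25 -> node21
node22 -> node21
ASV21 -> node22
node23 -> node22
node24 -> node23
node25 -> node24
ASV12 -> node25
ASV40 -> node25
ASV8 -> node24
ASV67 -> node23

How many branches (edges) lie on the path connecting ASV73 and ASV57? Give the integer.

The MRCA of ASV73 and ASV57 is the node subtending ((ASV75,(ASV57,ASV32)),((ASV47,((ASV46,ASV30),ASV6)),((((ASV1,ASV56),(ASV34,ASV55)),ASV73),ASV27))).
From ASV73 up to that node: 4 branches. From ASV57 up to the same node: 3 branches. Total: 4 + 3 = 7.

7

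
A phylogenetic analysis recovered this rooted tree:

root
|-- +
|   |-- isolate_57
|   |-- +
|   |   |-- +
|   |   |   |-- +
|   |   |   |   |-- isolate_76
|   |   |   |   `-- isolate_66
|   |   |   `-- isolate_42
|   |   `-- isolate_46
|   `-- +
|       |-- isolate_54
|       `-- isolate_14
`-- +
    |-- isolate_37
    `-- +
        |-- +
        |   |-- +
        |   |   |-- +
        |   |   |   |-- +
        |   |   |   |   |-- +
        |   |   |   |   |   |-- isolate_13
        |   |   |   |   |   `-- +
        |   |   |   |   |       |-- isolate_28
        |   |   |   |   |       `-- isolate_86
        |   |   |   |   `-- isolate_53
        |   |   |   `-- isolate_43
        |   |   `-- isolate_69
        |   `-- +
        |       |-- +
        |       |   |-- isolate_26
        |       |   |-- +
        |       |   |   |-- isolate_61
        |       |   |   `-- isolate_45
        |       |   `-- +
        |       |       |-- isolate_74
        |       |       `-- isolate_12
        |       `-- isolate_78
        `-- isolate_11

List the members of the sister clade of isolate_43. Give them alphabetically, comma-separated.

isolate_43 attaches to the tree at the node subtending (((isolate_13,(isolate_28,isolate_86)),isolate_53),isolate_43).
The other lineage descending from that same node — the sister group — is ((isolate_13,(isolate_28,isolate_86)),isolate_53); its 4 tips in alphabetical order are the answer.

isolate_13, isolate_28, isolate_53, isolate_86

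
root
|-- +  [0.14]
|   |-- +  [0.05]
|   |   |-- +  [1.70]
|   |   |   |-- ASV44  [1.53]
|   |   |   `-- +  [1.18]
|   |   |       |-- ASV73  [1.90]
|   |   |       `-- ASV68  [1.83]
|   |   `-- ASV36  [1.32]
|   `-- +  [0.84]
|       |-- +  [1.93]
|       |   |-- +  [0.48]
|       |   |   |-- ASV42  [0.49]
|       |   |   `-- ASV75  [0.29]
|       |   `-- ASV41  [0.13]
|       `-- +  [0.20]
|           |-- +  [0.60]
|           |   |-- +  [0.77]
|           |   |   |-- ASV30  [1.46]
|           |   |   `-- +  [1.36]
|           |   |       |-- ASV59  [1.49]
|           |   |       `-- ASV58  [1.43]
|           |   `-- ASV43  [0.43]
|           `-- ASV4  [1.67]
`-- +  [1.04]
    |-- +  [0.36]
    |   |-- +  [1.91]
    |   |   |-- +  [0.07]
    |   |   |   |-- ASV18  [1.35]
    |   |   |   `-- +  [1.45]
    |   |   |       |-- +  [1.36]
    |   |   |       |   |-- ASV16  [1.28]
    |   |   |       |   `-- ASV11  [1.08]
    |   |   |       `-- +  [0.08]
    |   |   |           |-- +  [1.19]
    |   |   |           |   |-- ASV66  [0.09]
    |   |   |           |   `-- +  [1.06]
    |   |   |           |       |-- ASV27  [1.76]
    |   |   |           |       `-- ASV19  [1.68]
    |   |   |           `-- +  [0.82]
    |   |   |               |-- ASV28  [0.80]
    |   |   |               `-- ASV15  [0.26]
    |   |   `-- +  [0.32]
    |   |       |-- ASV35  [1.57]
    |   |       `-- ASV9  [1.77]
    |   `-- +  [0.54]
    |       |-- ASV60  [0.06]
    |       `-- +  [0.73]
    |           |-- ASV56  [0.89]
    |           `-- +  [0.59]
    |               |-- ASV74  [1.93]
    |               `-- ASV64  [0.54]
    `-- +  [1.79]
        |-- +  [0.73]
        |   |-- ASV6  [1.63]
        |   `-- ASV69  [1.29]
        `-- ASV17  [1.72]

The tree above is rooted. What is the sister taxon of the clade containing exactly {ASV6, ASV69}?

ASV17

The clade containing exactly {ASV6, ASV69} attaches to the tree at the node subtending ((ASV6,ASV69),ASV17).
The other lineage descending from that same node — the sister group — is the single tip ASV17.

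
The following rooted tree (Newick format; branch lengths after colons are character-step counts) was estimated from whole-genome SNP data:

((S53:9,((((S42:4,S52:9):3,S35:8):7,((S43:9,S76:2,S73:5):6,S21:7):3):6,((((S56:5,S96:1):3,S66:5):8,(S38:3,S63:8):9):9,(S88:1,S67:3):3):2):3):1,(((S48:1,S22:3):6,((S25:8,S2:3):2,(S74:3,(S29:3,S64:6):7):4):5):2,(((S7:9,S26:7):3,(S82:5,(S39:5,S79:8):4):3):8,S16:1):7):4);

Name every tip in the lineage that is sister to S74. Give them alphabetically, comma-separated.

S74 attaches to the tree at the node subtending (S74,(S29,S64)).
The other lineage descending from that same node — the sister group — is (S29,S64); its 2 tips in alphabetical order are the answer.

S29, S64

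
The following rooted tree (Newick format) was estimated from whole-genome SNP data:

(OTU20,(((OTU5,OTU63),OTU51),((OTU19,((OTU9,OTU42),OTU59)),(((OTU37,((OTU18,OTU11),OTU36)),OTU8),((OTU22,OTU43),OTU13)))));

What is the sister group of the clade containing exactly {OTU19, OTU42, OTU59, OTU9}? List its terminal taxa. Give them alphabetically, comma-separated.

The clade containing exactly {OTU19, OTU42, OTU59, OTU9} attaches to the tree at the node subtending ((OTU19,((OTU9,OTU42),OTU59)),(((OTU37,((OTU18,OTU11),OTU36)),OTU8),((OTU22,OTU43),OTU13))).
The other lineage descending from that same node — the sister group — is (((OTU37,((OTU18,OTU11),OTU36)),OTU8),((OTU22,OTU43),OTU13)); its 8 tips in alphabetical order are the answer.

OTU11, OTU13, OTU18, OTU22, OTU36, OTU37, OTU43, OTU8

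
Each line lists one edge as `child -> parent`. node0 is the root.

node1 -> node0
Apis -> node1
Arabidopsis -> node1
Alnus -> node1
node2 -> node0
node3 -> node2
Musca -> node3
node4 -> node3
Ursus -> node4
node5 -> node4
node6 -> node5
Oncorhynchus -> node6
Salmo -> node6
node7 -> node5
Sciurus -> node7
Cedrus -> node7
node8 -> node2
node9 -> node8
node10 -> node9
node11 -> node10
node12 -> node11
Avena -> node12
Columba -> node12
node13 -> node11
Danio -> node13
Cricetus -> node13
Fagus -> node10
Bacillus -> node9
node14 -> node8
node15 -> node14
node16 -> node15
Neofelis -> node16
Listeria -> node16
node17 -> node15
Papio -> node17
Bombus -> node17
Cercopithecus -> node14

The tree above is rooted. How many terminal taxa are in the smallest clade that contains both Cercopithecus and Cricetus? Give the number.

11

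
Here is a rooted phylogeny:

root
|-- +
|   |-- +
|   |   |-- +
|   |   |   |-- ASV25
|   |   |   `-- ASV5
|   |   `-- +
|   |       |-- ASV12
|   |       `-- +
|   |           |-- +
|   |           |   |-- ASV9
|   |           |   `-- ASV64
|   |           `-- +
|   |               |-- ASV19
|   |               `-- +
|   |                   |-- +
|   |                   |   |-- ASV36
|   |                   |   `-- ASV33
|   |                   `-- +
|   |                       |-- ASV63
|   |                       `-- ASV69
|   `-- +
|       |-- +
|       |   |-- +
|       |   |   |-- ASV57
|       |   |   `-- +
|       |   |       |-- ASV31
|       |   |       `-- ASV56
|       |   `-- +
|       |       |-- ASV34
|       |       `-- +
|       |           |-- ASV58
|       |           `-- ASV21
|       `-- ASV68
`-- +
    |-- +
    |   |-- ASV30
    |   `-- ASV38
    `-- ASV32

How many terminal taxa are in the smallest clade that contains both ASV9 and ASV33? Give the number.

7

The MRCA of ASV9 and ASV33 is the node subtending ((ASV9,ASV64),(ASV19,((ASV36,ASV33),(ASV63,ASV69)))).
That clade contains 7 terminal taxa: ASV19, ASV33, ASV36, ASV63, ASV64, ASV69, ASV9.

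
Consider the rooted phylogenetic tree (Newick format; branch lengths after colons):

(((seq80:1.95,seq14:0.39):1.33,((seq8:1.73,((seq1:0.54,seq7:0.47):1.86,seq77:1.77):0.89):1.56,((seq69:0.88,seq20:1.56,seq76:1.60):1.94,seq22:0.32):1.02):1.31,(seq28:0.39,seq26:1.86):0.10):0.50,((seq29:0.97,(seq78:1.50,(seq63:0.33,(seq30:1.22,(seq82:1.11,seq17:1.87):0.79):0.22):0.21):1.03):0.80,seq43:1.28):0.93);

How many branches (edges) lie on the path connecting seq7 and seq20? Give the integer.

7

The MRCA of seq7 and seq20 is the node subtending ((seq8,((seq1,seq7),seq77)),((seq69,seq20,seq76),seq22)).
From seq7 up to that node: 4 branches. From seq20 up to the same node: 3 branches. Total: 4 + 3 = 7.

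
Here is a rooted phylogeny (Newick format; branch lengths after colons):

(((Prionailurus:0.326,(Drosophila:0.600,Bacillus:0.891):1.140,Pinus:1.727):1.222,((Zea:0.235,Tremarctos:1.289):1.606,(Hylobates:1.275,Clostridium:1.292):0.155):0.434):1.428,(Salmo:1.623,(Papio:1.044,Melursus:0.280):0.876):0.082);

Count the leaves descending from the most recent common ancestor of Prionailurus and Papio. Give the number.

11

The MRCA of Prionailurus and Papio is the root, so the clade is the entire tree.
That clade contains 11 terminal taxa: Bacillus, Clostridium, Drosophila, Hylobates, Melursus, Papio, Pinus, Prionailurus, Salmo, Tremarctos, Zea.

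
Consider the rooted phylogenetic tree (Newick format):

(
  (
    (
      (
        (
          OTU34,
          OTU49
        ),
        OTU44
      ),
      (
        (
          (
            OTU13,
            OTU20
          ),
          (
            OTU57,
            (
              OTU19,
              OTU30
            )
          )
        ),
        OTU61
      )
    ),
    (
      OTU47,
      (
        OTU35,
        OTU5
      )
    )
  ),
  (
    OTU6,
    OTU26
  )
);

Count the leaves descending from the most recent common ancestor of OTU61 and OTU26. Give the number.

14

The MRCA of OTU61 and OTU26 is the root, so the clade is the entire tree.
That clade contains 14 terminal taxa: OTU13, OTU19, OTU20, OTU26, OTU30, OTU34, OTU35, OTU44, OTU47, OTU49, OTU5, OTU57, OTU6, OTU61.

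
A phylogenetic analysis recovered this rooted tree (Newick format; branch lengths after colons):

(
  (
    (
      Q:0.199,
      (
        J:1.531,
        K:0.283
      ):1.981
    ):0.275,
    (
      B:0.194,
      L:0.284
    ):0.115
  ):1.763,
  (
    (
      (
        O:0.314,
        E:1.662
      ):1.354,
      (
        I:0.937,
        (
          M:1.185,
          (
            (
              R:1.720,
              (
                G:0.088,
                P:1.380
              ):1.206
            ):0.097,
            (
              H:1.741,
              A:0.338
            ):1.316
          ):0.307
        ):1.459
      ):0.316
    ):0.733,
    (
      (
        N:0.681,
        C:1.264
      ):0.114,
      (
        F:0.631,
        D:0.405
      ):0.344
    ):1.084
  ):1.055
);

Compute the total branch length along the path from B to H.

8.999

The path runs B → … → MRCA → … → H; the MRCA is the root of the tree.
Branch lengths along that path: 0.194 + 0.115 + 1.763 + 1.055 + 0.733 + 0.316 + 1.459 + 0.307 + 1.316 + 1.741 = 8.999.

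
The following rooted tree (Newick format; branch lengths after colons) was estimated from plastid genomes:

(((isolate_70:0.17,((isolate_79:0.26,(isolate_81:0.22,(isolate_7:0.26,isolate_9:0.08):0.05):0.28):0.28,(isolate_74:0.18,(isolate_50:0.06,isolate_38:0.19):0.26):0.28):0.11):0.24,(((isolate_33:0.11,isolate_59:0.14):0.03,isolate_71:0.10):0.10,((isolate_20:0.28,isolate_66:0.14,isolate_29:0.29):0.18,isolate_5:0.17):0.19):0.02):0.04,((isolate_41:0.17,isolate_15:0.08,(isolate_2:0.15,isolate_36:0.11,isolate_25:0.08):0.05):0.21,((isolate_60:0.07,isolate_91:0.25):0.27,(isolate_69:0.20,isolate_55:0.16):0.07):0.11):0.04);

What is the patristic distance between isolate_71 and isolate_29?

The path runs isolate_71 → … → MRCA → … → isolate_29; the MRCA is the node subtending (((isolate_33,isolate_59),isolate_71),((isolate_20,isolate_66,isolate_29),isolate_5)).
Branch lengths along that path: 0.10 + 0.10 + 0.19 + 0.18 + 0.29 = 0.86.

0.86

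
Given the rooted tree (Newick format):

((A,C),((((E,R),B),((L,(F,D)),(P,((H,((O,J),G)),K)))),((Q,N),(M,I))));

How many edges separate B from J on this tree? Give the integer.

9

The MRCA of B and J is the node subtending (((E,R),B),((L,(F,D)),(P,((H,((O,J),G)),K)))).
From B up to that node: 2 branches. From J up to the same node: 7 branches. Total: 2 + 7 = 9.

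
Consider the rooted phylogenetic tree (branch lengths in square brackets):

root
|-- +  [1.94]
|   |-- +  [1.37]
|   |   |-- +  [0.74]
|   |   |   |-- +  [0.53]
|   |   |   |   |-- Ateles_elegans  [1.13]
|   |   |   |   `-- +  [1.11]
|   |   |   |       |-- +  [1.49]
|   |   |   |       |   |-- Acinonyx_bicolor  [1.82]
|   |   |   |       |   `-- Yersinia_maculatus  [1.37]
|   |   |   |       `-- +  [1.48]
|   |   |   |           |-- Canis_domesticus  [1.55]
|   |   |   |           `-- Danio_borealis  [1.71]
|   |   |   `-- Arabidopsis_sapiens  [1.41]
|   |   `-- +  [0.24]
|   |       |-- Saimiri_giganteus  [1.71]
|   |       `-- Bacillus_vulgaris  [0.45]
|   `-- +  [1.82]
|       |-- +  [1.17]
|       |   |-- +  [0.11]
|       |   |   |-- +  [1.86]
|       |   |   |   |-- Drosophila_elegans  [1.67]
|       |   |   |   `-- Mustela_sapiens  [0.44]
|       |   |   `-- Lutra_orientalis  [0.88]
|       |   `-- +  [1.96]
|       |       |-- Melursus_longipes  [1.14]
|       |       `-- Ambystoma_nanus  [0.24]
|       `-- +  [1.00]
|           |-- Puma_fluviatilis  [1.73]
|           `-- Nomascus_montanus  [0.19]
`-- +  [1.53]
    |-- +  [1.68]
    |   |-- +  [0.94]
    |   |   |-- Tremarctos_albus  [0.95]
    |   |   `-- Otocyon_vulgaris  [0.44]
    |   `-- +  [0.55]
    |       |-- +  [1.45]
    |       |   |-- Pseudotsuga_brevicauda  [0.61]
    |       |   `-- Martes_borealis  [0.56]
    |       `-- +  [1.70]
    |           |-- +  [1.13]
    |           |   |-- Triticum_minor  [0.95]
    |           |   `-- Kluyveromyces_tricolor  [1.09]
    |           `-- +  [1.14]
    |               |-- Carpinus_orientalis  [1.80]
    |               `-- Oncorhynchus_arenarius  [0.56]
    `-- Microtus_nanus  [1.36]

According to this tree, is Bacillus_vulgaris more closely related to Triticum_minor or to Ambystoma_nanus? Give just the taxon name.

Ambystoma_nanus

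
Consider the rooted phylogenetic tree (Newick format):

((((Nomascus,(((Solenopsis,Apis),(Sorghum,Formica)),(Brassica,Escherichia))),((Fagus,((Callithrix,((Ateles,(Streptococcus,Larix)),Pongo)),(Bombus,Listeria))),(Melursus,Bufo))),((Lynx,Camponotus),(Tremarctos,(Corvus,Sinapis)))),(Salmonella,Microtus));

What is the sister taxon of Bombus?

Listeria

Bombus attaches to the tree at the node subtending (Bombus,Listeria).
The other lineage descending from that same node — the sister group — is the single tip Listeria.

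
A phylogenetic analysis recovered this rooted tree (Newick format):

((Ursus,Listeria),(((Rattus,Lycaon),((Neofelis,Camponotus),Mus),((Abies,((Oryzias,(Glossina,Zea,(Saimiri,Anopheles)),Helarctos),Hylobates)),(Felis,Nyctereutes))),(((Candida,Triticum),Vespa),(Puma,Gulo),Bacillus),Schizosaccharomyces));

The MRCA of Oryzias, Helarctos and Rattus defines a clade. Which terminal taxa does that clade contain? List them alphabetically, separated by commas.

Abies, Anopheles, Camponotus, Felis, Glossina, Helarctos, Hylobates, Lycaon, Mus, Neofelis, Nyctereutes, Oryzias, Rattus, Saimiri, Zea

Tracing Oryzias: it sits inside (Oryzias,(Glossina,Zea,(Saimiri,Anopheles)),Helarctos).
Tracing Helarctos: it sits inside (Oryzias,(Glossina,Zea,(Saimiri,Anopheles)),Helarctos).
Tracing Rattus: it sits inside (Rattus,Lycaon).
The smallest clade enclosing all 3 is ((Rattus,Lycaon),((Neofelis,Camponotus),Mus),((Abies,((Oryzias,(Glossina,Zea,(Saimiri,Anopheles)),Helarctos),Hylobates)),(Felis,Nyctereutes))); the answer is its 15 terminal taxa in alphabetical order.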